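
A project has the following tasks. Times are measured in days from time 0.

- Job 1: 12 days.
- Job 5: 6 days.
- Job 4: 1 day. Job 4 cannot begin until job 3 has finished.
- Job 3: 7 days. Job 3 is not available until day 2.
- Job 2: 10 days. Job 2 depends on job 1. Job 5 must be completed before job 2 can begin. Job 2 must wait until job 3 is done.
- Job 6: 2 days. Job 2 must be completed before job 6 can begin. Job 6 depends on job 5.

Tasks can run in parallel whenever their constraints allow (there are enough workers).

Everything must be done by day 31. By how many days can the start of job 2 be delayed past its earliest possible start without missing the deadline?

Job 5 can start immediately at day 0; it finishes at day 6.
After its own release at day 2, job 3 can start at day 2 and finishes at day 9.
Job 1 has no prerequisites, so it starts at day 0 and finishes at day 12.
For job 2: job 1 (finishes day 12); job 5 (finishes day 6); job 3 (finishes day 9). Taking the maximum gives a start of day 12, and it finishes at 12 + 10 = day 22.

Working backward from the deadline:
Job 6 has no dependents, so it just needs to finish by day 31. Starting by 31 − 2 = day 29 achieves that.
Job 2 must finish before job 6 (must start by day 29). With a 10-day duration, job 2 must start by 29 − 10 = day 19.
So job 2 can start as early as day 12 and as late as day 19, giving 19 − 12 = 7 days of slack.

7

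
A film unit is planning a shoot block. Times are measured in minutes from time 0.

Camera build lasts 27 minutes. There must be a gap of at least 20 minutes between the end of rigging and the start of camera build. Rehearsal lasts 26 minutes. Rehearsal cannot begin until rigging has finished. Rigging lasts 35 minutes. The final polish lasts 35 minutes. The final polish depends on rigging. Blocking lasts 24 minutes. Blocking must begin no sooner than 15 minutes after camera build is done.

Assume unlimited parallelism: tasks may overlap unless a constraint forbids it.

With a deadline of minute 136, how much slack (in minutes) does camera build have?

Rigging can start immediately at minute 0; it finishes at minute 35.
Camera build waits on rigging (finishes minute 35, plus 20-minute gap → minute 55), so it starts at minute 55 and finishes at 55 + 27 = minute 82.

Working backward from the deadline:
Blocking must finish by minute 136; it takes 24 minutes, so it must start by 136 − 24 = minute 112.
Camera build feeds into blocking (must start by minute 112, minus 15-minute gap → minute 97); so camera build must finish by minute 97 and therefore start by minute 70.
So camera build can start as early as minute 55 and as late as minute 70, giving 70 − 55 = 15 minutes of slack.

15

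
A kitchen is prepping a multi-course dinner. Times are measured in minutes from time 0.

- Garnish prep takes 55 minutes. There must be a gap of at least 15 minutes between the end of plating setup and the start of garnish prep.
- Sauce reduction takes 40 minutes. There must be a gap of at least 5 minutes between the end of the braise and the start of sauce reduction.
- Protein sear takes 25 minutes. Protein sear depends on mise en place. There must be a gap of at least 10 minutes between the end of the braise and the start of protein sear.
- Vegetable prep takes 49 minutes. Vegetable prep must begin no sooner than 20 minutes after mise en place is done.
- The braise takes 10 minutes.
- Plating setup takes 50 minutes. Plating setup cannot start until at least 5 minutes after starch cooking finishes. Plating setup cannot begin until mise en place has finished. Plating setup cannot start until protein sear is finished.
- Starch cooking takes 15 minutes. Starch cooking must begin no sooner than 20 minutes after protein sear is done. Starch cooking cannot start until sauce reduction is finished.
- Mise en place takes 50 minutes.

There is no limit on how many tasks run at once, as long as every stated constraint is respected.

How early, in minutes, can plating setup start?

The braise has no prerequisites, so it starts at minute 0 and finishes at minute 10.
After the braise (finishes minute 10, plus 5-minute gap → minute 15), sauce reduction can start at minute 15 and finishes at minute 55.
Mise en place has no prerequisites, so it starts at minute 0 and finishes at minute 50.
Protein sear has to wait for mise en place (finishes minute 50); the braise (finishes minute 10, plus 10-minute gap → minute 20). The latest of these is minute 50, so protein sear runs minute 50 to 50 + 25 = minute 75.
Starch cooking has to wait for protein sear (finishes minute 75, plus 20-minute gap → minute 95); sauce reduction (finishes minute 55). The latest of these is minute 95, so starch cooking runs minute 95 to 95 + 15 = minute 110.
Plating setup waits on starch cooking (finishes minute 110, plus 5-minute gap → minute 115); mise en place (finishes minute 50); protein sear (finishes minute 75). The latest of these is minute 115, which is the earliest plating setup can start.

115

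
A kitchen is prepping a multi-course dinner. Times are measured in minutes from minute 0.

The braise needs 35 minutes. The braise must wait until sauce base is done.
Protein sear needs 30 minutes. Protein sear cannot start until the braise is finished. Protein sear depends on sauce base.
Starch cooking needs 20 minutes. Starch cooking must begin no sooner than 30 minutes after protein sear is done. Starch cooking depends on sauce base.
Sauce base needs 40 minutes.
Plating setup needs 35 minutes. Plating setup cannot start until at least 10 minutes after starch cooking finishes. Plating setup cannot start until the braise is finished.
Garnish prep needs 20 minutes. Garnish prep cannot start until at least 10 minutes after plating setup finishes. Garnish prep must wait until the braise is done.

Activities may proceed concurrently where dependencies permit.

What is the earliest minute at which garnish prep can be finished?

230

Nothing blocks sauce base, so it runs from minute 0 to minute 40.
After sauce base (finishes minute 40), the braise can start at minute 40 and finishes at minute 75.
Protein sear has to wait for the braise (finishes minute 75); sauce base (finishes minute 40). The latest of these is minute 75, so protein sear runs minute 75 to 75 + 30 = minute 105.
Starch cooking has to wait for protein sear (finishes minute 105, plus 30-minute gap → minute 135); sauce base (finishes minute 40). The latest of these is minute 135, so starch cooking runs minute 135 to 135 + 20 = minute 155.
Plating setup has to wait for starch cooking (finishes minute 155, plus 10-minute gap → minute 165); the braise (finishes minute 75). The latest of these is minute 165, so plating setup runs minute 165 to 165 + 35 = minute 200.
Garnish prep has to wait for plating setup (finishes minute 200, plus 10-minute gap → minute 210); the braise (finishes minute 75). The latest of these is minute 210, so garnish prep runs minute 210 to 210 + 20 = minute 230.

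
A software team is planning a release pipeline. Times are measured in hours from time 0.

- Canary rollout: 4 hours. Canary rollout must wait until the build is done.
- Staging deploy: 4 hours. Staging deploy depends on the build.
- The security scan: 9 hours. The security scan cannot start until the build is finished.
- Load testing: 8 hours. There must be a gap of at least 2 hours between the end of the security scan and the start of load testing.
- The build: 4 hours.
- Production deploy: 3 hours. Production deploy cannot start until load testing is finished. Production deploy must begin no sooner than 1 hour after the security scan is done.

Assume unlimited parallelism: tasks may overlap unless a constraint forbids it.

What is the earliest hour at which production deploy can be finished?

Nothing blocks the build, so it runs from hour 0 to hour 4.
The security scan waits on the build (finishes hour 4), so it starts at hour 4 and finishes at 4 + 9 = hour 13.
After the security scan (finishes hour 13, plus 2-hour gap → hour 15), load testing can start at hour 15 and finishes at hour 23.
Production deploy cannot start until load testing (finishes hour 23); the security scan (finishes hour 13, plus 1-hour gap → hour 14). The controlling bound is hour 23, so production deploy finishes at 23 + 3 = hour 26.

26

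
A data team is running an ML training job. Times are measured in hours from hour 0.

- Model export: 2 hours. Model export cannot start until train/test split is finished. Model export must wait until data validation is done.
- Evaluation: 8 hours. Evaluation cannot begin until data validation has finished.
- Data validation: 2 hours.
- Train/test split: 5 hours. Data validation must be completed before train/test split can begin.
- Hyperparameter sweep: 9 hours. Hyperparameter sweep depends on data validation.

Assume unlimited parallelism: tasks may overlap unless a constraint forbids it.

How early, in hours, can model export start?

Data validation has no prerequisites, so it starts at hour 0 and finishes at hour 2.
After data validation (finishes hour 2), train/test split can start at hour 2 and finishes at hour 7.
Model export waits on train/test split (finishes hour 7); data validation (finishes hour 2). The latest of these is hour 7, which is the earliest model export can start.

7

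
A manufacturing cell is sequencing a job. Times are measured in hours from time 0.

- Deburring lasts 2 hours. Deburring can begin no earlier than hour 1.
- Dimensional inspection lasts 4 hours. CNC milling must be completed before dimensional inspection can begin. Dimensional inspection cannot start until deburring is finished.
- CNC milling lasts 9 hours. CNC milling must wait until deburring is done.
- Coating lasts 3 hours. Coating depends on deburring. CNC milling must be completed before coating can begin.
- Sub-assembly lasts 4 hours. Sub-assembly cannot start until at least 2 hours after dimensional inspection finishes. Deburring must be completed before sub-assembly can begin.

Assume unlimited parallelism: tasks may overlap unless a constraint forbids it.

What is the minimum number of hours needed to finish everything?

22

Deburring waits on its own release at hour 1, so it starts at hour 1 and finishes at 1 + 2 = hour 3.
After deburring (finishes hour 3), CNC milling can start at hour 3 and finishes at hour 12.
Coating needs all of deburring (finishes hour 3); CNC milling (finishes hour 12). That puts its earliest start at hour 12; it finishes at 12 + 3 = hour 15.
Dimensional inspection needs all of CNC milling (finishes hour 12); deburring (finishes hour 3). That puts its earliest start at hour 12; it finishes at 12 + 4 = hour 16.
Sub-assembly needs all of dimensional inspection (finishes hour 16, plus 2-hour gap → hour 18); deburring (finishes hour 3). That puts its earliest start at hour 18; it finishes at 18 + 4 = hour 22.
All tasks are finished once the last one completes. Finish times: Deburring at 3, CNC milling at 12, Dimensional inspection at 16, Coating at 15, Sub-assembly at 22. The latest is hour 22.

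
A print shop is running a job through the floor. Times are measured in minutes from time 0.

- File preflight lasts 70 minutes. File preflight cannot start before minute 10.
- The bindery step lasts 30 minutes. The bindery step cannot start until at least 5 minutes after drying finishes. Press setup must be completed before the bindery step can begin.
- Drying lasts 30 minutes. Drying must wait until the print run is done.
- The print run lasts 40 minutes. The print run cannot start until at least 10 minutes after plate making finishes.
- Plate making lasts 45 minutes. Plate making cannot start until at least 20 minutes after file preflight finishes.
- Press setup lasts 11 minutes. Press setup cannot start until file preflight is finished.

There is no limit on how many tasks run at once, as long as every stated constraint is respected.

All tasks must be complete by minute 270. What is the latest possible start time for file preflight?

20

The bindery step has no dependents, so it just needs to finish by minute 270. Starting by 270 − 30 = minute 240 achieves that.
Since the bindery step (must start by minute 240, minus 5-minute gap → minute 235) depends on it, drying must finish by minute 235. Backing off its 30-minute duration gives a latest start of minute 205.
The print run must finish before drying (must start by minute 205). With a 40-minute duration, the print run must start by 205 − 40 = minute 165.
Since the print run (must start by minute 165, minus 10-minute gap → minute 155) depends on it, plate making must finish by minute 155. Backing off its 45-minute duration gives a latest start of minute 110.
Press setup feeds into the bindery step (must start by minute 240); so press setup must finish by minute 240 and therefore start by minute 229.
For file preflight: plate making (must start by minute 110, minus 20-minute gap → minute 90); press setup (must start by minute 229). The most restrictive is minute 90; with a 70-minute duration, file preflight must start by minute 20.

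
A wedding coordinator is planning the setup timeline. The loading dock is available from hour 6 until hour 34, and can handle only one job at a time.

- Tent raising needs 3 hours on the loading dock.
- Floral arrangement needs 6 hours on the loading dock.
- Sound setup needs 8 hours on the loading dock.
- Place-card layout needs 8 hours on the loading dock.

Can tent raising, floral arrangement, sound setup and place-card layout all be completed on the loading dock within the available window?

The loading dock window is 34 − 6 = 28 hours.
Running back to back, the jobs need 3 + 6 + 8 + 8 = 25 hours on the loading dock.
Since 25 ≤ 28, they fit within the window.

Yes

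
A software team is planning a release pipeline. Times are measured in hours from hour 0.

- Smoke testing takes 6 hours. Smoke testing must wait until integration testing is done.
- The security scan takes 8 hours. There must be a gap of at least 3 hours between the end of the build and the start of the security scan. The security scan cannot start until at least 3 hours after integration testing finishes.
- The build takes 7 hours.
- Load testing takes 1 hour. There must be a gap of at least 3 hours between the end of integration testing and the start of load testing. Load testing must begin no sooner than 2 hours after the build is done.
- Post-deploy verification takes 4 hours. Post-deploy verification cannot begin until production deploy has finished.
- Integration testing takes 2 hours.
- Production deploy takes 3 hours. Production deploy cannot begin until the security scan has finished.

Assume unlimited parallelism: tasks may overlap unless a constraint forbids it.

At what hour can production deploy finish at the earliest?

21

Integration testing can start immediately at hour 0; it finishes at hour 2.
The build can start immediately at hour 0; it finishes at hour 7.
The security scan has to wait for the build (finishes hour 7, plus 3-hour gap → hour 10); integration testing (finishes hour 2, plus 3-hour gap → hour 5). The latest of these is hour 10, so the security scan runs hour 10 to 10 + 8 = hour 18.
After the security scan (finishes hour 18), production deploy can start at hour 18 and finishes at hour 21.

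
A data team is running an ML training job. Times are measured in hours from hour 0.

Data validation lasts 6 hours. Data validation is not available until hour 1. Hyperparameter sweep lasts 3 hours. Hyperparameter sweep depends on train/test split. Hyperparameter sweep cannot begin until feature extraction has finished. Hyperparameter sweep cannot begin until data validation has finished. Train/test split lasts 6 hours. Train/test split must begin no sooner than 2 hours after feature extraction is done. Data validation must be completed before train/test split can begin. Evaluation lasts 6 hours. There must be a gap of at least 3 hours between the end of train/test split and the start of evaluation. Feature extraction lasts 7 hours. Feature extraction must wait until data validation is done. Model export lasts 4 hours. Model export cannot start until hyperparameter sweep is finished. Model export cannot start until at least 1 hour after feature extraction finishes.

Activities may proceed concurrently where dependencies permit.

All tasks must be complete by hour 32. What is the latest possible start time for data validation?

To finish by hour 32, model export (duration 4) must start no later than hour 28.
Since model export (must start by hour 28) depends on it, hyperparameter sweep must finish by hour 28. Backing off its 3-hour duration gives a latest start of hour 25.
Nothing follows evaluation; the deadline of hour 32 is its only limit. It must start by 32 − 6 = hour 26.
Train/test split has several dependents: hyperparameter sweep (must start by hour 25); evaluation (must start by hour 26, minus 3-hour gap → hour 23). The earliest of those limits is hour 23, so train/test split must start by 23 − 6 = hour 17.
Feature extraction feeds train/test split (must start by hour 17, minus 2-hour gap → hour 15); hyperparameter sweep (must start by hour 25); model export (must start by hour 28, minus 1-hour gap → hour 27). Taking the minimum, feature extraction must finish by hour 15 and start by 15 − 7 = hour 8.
For data validation: feature extraction (must start by hour 8); train/test split (must start by hour 17); hyperparameter sweep (must start by hour 25). The most restrictive is hour 8; with a 6-hour duration, data validation must start by hour 2.

2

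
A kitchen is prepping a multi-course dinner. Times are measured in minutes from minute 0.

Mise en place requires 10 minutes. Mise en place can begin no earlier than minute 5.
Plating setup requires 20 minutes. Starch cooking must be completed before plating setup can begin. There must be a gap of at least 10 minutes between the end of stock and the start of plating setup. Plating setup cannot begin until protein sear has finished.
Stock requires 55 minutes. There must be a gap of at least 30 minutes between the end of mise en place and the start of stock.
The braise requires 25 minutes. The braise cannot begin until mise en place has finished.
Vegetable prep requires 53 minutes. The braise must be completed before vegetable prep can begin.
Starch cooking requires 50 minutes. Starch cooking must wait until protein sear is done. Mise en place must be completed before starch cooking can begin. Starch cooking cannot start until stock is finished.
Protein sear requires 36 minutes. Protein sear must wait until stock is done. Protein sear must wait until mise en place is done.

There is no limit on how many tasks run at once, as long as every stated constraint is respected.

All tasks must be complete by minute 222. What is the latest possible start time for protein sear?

116

To finish by minute 222, plating setup (duration 20) must start no later than minute 202.
Starch cooking must finish before plating setup (must start by minute 202). With a 50-minute duration, starch cooking must start by 202 − 50 = minute 152.
Protein sear feeds starch cooking (must start by minute 152); plating setup (must start by minute 202). Taking the minimum, protein sear must finish by minute 152 and start by 152 − 36 = minute 116.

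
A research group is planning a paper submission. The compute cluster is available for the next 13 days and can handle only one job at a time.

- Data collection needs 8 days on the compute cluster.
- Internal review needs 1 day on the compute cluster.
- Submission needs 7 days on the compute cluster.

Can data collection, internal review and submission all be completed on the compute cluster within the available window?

No

Running back to back, the jobs need 8 + 1 + 7 = 16 days on the compute cluster.
Since 16 > 13, they cannot all fit.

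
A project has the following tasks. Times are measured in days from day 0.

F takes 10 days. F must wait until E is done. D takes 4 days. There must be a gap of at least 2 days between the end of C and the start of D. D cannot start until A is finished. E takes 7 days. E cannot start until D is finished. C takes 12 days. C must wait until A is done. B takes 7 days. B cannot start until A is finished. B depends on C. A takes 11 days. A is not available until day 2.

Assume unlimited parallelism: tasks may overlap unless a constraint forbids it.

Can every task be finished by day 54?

After its own release at day 2, A can start at day 2 and finishes at day 13.
C waits on A (finishes day 13), so it starts at day 13 and finishes at 13 + 12 = day 25.
D has to wait for C (finishes day 25, plus 2-day gap → day 27); A (finishes day 13). The latest of these is day 27, so D runs day 27 to 27 + 4 = day 31.
E cannot begin until D (finishes day 31). It runs from day 31 to 31 + 7 = day 38.
After E (finishes day 38), F can start at day 38 and finishes at day 48.
B needs all of A (finishes day 13); C (finishes day 25). That puts its earliest start at day 25; it finishes at 25 + 7 = day 32.
Every task is finished by day 48, which is no later than the deadline of 54, so the schedule is feasible.

Yes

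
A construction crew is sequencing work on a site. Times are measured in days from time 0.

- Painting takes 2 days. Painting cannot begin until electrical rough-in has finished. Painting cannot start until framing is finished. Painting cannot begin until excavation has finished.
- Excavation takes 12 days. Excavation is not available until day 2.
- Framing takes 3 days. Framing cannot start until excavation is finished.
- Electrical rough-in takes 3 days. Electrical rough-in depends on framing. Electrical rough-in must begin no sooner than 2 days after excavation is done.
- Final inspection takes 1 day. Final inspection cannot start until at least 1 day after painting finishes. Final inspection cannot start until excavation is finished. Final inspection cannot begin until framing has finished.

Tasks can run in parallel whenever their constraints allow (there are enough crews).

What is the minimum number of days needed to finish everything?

After its own release at day 2, excavation can start at day 2 and finishes at day 14.
Framing cannot begin until excavation (finishes day 14). It runs from day 14 to 14 + 3 = day 17.
For electrical rough-in: framing (finishes day 17); excavation (finishes day 14, plus 2-day gap → day 16). Taking the maximum gives a start of day 17, and it finishes at 17 + 3 = day 20.
For painting: electrical rough-in (finishes day 20); framing (finishes day 17); excavation (finishes day 14). Taking the maximum gives a start of day 20, and it finishes at 20 + 2 = day 22.
Final inspection has to wait for painting (finishes day 22, plus 1-day gap → day 23); excavation (finishes day 14); framing (finishes day 17). The latest of these is day 23, so final inspection runs day 23 to 23 + 1 = day 24.
All tasks are finished once the last one completes. Finish times: Excavation at 14, Framing at 17, Electrical rough-in at 20, Painting at 22, Final inspection at 24. The latest is day 24.

24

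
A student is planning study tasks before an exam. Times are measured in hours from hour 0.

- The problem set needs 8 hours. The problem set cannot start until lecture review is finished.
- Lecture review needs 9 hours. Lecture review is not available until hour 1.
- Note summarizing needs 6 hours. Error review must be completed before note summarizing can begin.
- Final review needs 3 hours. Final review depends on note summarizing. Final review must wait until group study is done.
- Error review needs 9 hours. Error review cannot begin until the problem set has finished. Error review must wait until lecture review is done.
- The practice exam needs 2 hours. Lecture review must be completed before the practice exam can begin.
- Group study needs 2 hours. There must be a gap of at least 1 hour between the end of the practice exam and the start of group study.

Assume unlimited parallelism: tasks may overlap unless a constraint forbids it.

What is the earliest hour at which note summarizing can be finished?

After its own release at hour 1, lecture review can start at hour 1 and finishes at hour 10.
The problem set waits on lecture review (finishes hour 10), so it starts at hour 10 and finishes at 10 + 8 = hour 18.
Error review needs all of the problem set (finishes hour 18); lecture review (finishes hour 10). That puts its earliest start at hour 18; it finishes at 18 + 9 = hour 27.
After error review (finishes hour 27), note summarizing can start at hour 27 and finishes at hour 33.

33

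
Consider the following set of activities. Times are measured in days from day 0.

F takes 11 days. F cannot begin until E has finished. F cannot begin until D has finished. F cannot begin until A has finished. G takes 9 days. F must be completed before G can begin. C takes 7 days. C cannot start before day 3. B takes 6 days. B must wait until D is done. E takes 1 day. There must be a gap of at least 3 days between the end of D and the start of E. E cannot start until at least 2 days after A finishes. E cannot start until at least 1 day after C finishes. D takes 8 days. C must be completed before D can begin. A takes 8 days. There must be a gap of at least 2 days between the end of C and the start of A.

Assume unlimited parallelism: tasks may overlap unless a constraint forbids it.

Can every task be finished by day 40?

No

After its own release at day 3, C can start at day 3 and finishes at day 10.
D cannot begin until C (finishes day 10). It runs from day 10 to 10 + 8 = day 18.
After D (finishes day 18), B can start at day 18 and finishes at day 24.
After C (finishes day 10, plus 2-day gap → day 12), A can start at day 12 and finishes at day 20.
E has to wait for D (finishes day 18, plus 3-day gap → day 21); A (finishes day 20, plus 2-day gap → day 22); C (finishes day 10, plus 1-day gap → day 11). The latest of these is day 22, so E runs day 22 to 22 + 1 = day 23.
F cannot start until E (finishes day 23); D (finishes day 18); A (finishes day 20). The controlling bound is day 23, so F finishes at 23 + 11 = day 34.
G cannot begin until F (finishes day 34). It runs from day 34 to 34 + 9 = day 43.
The earliest everything can be done is day 43, which is after the deadline of 40, so it is not possible.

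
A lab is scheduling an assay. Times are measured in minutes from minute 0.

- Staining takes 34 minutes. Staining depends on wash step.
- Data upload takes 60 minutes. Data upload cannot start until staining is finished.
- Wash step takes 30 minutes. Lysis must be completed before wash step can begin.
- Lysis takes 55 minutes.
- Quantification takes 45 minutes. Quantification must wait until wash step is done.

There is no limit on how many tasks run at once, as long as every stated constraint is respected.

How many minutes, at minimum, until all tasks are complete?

179

Lysis can start immediately at minute 0; it finishes at minute 55.
After lysis (finishes minute 55), wash step can start at minute 55 and finishes at minute 85.
After wash step (finishes minute 85), quantification can start at minute 85 and finishes at minute 130.
Staining waits on wash step (finishes minute 85), so it starts at minute 85 and finishes at 85 + 34 = minute 119.
Data upload waits on staining (finishes minute 119), so it starts at minute 119 and finishes at 119 + 60 = minute 179.
All tasks are finished once the last one completes. Finish times: Lysis at 55, Wash step at 85, Staining at 119, Quantification at 130, Data upload at 179. The latest is minute 179.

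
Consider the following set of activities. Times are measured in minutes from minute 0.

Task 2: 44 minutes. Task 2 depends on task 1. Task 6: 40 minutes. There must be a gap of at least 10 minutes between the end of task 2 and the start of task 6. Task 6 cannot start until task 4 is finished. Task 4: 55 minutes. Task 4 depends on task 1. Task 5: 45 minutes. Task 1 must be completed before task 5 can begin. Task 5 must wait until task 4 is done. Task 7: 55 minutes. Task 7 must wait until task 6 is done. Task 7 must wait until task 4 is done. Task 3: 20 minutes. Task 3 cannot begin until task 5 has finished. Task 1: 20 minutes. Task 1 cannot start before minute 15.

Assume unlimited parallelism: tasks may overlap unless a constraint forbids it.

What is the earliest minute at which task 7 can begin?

130

Task 1 cannot begin until its own release at minute 15. It runs from minute 15 to 15 + 20 = minute 35.
After task 1 (finishes minute 35), task 4 can start at minute 35 and finishes at minute 90.
Task 2 waits on task 1 (finishes minute 35), so it starts at minute 35 and finishes at 35 + 44 = minute 79.
Task 6 has to wait for task 2 (finishes minute 79, plus 10-minute gap → minute 89); task 4 (finishes minute 90). The latest of these is minute 90, so task 6 runs minute 90 to 90 + 40 = minute 130.
Task 7 waits on task 6 (finishes minute 130); task 4 (finishes minute 90). The latest of these is minute 130, which is the earliest task 7 can start.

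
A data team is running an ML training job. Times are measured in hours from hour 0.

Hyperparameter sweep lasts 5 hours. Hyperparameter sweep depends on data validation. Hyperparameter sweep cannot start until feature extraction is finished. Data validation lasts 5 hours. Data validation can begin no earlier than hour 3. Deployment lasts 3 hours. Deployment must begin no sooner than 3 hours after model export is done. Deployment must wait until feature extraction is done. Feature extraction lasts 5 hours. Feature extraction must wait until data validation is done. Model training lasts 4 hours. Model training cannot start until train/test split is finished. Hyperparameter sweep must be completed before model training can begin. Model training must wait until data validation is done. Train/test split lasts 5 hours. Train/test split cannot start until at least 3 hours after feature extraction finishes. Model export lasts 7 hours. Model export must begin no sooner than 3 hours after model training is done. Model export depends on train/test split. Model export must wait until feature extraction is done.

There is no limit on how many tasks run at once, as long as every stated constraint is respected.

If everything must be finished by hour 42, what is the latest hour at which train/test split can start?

17

Deployment has no dependents, so it just needs to finish by hour 42. Starting by 42 − 3 = hour 39 achieves that.
Model export feeds into deployment (must start by hour 39, minus 3-hour gap → hour 36); so model export must finish by hour 36 and therefore start by hour 29.
Model training must finish before model export (must start by hour 29, minus 3-hour gap → hour 26). With a 4-hour duration, model training must start by 26 − 4 = hour 22.
For train/test split: model training (must start by hour 22); model export (must start by hour 29). The most restrictive is hour 22; with a 5-hour duration, train/test split must start by hour 17.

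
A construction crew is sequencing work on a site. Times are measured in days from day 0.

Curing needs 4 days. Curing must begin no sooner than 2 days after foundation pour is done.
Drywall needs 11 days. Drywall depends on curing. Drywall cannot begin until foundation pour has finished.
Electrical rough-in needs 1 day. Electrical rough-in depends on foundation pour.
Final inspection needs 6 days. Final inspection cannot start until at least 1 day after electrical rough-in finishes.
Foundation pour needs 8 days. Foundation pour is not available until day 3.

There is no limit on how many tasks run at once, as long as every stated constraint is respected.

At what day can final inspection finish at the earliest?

Foundation pour waits on its own release at day 3, so it starts at day 3 and finishes at 3 + 8 = day 11.
Electrical rough-in cannot begin until foundation pour (finishes day 11). It runs from day 11 to 11 + 1 = day 12.
Final inspection waits on electrical rough-in (finishes day 12, plus 1-day gap → day 13), so it starts at day 13 and finishes at 13 + 6 = day 19.

19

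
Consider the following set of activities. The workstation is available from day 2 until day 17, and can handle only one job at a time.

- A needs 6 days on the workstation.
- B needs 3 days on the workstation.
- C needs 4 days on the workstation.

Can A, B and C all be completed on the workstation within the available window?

The workstation window is 17 − 2 = 15 days.
Running back to back, the jobs need 6 + 3 + 4 = 13 days on the workstation.
Since 13 ≤ 15, they fit within the window.

Yes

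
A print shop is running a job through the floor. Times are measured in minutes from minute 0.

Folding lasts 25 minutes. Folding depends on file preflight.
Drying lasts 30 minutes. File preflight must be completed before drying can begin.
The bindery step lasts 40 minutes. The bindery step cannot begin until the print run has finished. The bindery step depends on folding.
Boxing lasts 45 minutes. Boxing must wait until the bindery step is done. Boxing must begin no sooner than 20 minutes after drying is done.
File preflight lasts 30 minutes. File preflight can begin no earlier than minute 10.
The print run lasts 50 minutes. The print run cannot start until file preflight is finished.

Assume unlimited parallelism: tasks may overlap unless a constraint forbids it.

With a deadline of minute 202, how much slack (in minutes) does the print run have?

27

After its own release at minute 10, file preflight can start at minute 10 and finishes at minute 40.
After file preflight (finishes minute 40), the print run can start at minute 40 and finishes at minute 90.

Working backward from the deadline:
To finish by minute 202, boxing (duration 45) must start no later than minute 157.
The bindery step must finish before boxing (must start by minute 157). With a 40-minute duration, the bindery step must start by 157 − 40 = minute 117.
The print run feeds into the bindery step (must start by minute 117); so the print run must finish by minute 117 and therefore start by minute 67.
So the print run can start as early as minute 40 and as late as minute 67, giving 67 − 40 = 27 minutes of slack.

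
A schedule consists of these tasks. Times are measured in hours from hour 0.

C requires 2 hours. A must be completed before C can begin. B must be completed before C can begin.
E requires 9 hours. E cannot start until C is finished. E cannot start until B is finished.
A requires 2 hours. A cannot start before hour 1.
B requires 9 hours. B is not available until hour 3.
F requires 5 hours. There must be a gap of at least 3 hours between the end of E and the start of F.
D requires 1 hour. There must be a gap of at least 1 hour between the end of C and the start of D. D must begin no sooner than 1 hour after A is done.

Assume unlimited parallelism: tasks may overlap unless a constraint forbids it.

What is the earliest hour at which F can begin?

26

B cannot begin until its own release at hour 3. It runs from hour 3 to 3 + 9 = hour 12.
A cannot begin until its own release at hour 1. It runs from hour 1 to 1 + 2 = hour 3.
C needs all of A (finishes hour 3); B (finishes hour 12). That puts its earliest start at hour 12; it finishes at 12 + 2 = hour 14.
For E: C (finishes hour 14); B (finishes hour 12). Taking the maximum gives a start of hour 14, and it finishes at 14 + 9 = hour 23.
F waits on E (finishes hour 23, plus 3-hour gap → hour 26), so the earliest it can start is hour 26.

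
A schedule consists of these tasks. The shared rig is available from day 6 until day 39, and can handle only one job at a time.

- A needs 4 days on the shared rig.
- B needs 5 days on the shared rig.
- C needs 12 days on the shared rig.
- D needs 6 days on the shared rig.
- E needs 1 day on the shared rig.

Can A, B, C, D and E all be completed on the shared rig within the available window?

The shared rig window is 39 − 6 = 33 days.
Running back to back, the jobs need 4 + 5 + 12 + 6 + 1 = 28 days on the shared rig.
Since 28 ≤ 33, they fit within the window.

Yes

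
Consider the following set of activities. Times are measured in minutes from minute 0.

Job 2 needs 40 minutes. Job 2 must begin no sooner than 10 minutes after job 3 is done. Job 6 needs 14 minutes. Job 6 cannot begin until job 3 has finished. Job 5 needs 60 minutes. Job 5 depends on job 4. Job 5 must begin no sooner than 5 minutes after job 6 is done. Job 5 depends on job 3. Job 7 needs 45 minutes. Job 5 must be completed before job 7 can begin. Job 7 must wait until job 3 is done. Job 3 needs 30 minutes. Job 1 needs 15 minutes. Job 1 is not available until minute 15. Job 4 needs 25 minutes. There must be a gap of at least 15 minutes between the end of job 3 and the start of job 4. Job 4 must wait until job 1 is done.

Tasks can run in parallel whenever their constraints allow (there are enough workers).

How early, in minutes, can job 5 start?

Job 3 can start immediately at minute 0; it finishes at minute 30.
Job 6 waits on job 3 (finishes minute 30), so it starts at minute 30 and finishes at 30 + 14 = minute 44.
Job 1 waits on its own release at minute 15, so it starts at minute 15 and finishes at 15 + 15 = minute 30.
Job 4 cannot start until job 3 (finishes minute 30, plus 15-minute gap → minute 45); job 1 (finishes minute 30). The controlling bound is minute 45, so job 4 finishes at 45 + 25 = minute 70.
Job 5 waits on job 4 (finishes minute 70); job 6 (finishes minute 44, plus 5-minute gap → minute 49); job 3 (finishes minute 30). The latest of these is minute 70, which is the earliest job 5 can start.

70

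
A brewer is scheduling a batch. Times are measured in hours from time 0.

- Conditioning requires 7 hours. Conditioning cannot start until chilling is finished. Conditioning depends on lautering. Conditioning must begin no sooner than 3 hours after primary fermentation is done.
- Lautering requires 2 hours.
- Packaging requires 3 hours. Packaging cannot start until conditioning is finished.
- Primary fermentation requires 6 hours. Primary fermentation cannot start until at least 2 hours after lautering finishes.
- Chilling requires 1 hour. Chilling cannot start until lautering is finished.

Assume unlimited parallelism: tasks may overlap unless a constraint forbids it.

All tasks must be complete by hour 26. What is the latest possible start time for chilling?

Packaging must finish by hour 26; it takes 3 hours, so it must start by 26 − 3 = hour 23.
Conditioning has to be done before packaging (must start by hour 23). That means finishing by hour 23, i.e. starting by 23 − 7 = hour 16.
Chilling must finish before conditioning (must start by hour 16). With a 1-hour duration, chilling must start by 16 − 1 = hour 15.

15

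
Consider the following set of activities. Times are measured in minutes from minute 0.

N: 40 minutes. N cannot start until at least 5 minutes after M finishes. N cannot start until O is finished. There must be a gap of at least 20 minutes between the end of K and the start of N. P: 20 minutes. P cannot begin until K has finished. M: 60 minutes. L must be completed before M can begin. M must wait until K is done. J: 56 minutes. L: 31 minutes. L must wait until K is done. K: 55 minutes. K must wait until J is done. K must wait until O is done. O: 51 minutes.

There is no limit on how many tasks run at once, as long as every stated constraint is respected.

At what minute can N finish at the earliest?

247

Nothing blocks O, so it runs from minute 0 to minute 51.
J has no prerequisites, so it starts at minute 0 and finishes at minute 56.
K has to wait for J (finishes minute 56); O (finishes minute 51). The latest of these is minute 56, so K runs minute 56 to 56 + 55 = minute 111.
L waits on K (finishes minute 111), so it starts at minute 111 and finishes at 111 + 31 = minute 142.
M needs all of L (finishes minute 142); K (finishes minute 111). That puts its earliest start at minute 142; it finishes at 142 + 60 = minute 202.
N needs all of M (finishes minute 202, plus 5-minute gap → minute 207); O (finishes minute 51); K (finishes minute 111, plus 20-minute gap → minute 131). That puts its earliest start at minute 207; it finishes at 207 + 40 = minute 247.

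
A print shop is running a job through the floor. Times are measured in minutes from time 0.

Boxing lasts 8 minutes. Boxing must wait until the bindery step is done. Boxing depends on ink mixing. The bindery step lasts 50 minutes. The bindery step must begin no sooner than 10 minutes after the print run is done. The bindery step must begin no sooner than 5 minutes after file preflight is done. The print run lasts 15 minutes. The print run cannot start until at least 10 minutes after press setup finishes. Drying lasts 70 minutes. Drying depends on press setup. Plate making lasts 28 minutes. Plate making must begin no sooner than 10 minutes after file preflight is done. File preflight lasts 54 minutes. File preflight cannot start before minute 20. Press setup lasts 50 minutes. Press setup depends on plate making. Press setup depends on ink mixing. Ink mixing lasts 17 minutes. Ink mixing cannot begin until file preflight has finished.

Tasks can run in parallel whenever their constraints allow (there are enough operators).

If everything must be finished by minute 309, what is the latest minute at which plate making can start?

Nothing follows boxing; the deadline of minute 309 is its only limit. It must start by 309 − 8 = minute 301.
The bindery step must finish before boxing (must start by minute 301). With a 50-minute duration, the bindery step must start by 301 − 50 = minute 251.
Since the bindery step (must start by minute 251, minus 10-minute gap → minute 241) depends on it, the print run must finish by minute 241. Backing off its 15-minute duration gives a latest start of minute 226.
Nothing follows drying; the deadline of minute 309 is its only limit. It must start by 309 − 70 = minute 239.
Press setup feeds the print run (must start by minute 226, minus 10-minute gap → minute 216); drying (must start by minute 239). Taking the minimum, press setup must finish by minute 216 and start by 216 − 50 = minute 166.
Plate making feeds into press setup (must start by minute 166); so plate making must finish by minute 166 and therefore start by minute 138.

138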